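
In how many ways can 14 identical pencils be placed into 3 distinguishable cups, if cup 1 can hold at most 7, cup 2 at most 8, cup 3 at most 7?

Without the upper bounds there are C(16,2) = 120 ways to split 14 among 3 cups.
Subtract solutions that violate a single cap (substitute x_i' = x_i − (cap_i+1)): x_1 ≥ 8 gives C(8,2) = 28; x_2 ≥ 9 gives C(7,2) = 21; x_3 ≥ 8 gives C(8,2) = 28. Together 77.
No two caps can be exceeded simultaneously, so the pair terms are all 0.
By inclusion–exclusion the count is 120 − 77 + 0 = 43.

43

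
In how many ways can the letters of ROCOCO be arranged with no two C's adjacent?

40

Total arrangements of ROCOCO: 6!/(3!·2!) = 60.
If the two C's are adjacent, glue them into one block, leaving 5 items to arrange: (5)!/(3!) = 20 ways.
Subtracting, 60 − 20 = 40 arrangements keep the C's apart.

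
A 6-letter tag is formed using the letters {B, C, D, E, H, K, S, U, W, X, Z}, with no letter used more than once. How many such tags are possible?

Choose and order 6 of the 11 symbols: the first letter has 11 options, the next 10, and so on down to 6.
11 × 10 × 9 × 8 × 7 × 6 = 332640.

332640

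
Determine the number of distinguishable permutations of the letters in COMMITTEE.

45360

The 9 letters of COMMITTEE have repeats: E appearing twice, M appearing twice, and T appearing twice.
So there are 9! / (2!·2!·2!) = 45360 distinguishable arrangements.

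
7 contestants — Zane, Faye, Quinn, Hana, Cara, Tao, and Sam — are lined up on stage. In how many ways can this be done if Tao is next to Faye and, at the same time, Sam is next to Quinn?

480

Treat {Tao,Faye} as one block (2 orders) and {Sam,Quinn} as another (2 orders).
That leaves 5 units to arrange: 2 × 2 × 5! = 4 × 120 = 480.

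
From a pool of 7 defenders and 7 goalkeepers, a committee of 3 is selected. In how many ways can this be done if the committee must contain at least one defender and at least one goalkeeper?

With no constraint there are C(14,3) = 364 possible selections.
Selections missing a whole group: no defenders → C(7,3) = 35; no goalkeepers → C(7,3) = 35.
Both groups omitted at once is impossible, so 364 − 70 = 294.

294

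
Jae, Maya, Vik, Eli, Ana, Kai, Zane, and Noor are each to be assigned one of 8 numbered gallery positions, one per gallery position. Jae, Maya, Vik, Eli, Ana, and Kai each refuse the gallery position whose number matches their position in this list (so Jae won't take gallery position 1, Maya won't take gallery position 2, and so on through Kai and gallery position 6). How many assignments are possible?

Let Aᵢ (for 1 ≤ i ≤ 6) be the placements that put person i in their forbidden gallery position. Any j of these fix j positions, leaving (8−j)! ways to fill the rest, and there are C(6,j) ways to pick which j.
By inclusion–exclusion, the number of valid placements is Σ_{j=0}^{6} (−1)^j C(6,j)·(8−j)!.
Computing: 40320 − 30240 + 10800 − 2400 + 360 − 36 + 2 = 18806.

18806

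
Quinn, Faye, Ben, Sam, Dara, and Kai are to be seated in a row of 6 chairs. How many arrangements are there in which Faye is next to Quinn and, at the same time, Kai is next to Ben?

Treat {Faye,Quinn} as one block (2 orders) and {Kai,Ben} as another (2 orders).
That leaves 4 units to arrange: 2 × 2 × 4! = 4 × 24 = 96.

96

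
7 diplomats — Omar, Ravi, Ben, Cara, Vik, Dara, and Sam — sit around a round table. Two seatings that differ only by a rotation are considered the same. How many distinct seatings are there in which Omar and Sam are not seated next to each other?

480

Without the restriction there are (6)! = 720 seatings.
Those with Omar next to Sam: fuse the pair into one unit and seat 6 units around a circle — 2·(5)! = 240.
Subtracting, 720 − 240 = 480.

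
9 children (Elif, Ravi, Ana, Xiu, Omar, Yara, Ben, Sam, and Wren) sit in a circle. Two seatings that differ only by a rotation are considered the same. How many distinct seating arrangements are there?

Fix one person's seat to break rotational symmetry; the remaining 8 people can be arranged in (8)! = 40320 ways.

40320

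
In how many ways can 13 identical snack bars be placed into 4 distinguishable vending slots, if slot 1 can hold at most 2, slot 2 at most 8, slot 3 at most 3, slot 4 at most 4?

30

Without the upper bounds there are C(16,3) = 560 ways to split 13 among 4 vending slots.
Subtract solutions that violate a single cap (substitute x_i' = x_i − (cap_i+1)): x_1 ≥ 3 gives C(13,3) = 286; x_2 ≥ 9 gives C(7,3) = 35; x_3 ≥ 4 gives C(12,3) = 220; x_4 ≥ 5 gives C(11,3) = 165. Together 706.
Add back pairs where two caps are both exceeded: 4 + 84 + 56 + 1 + 0 + 35 = 180.
Subtract triples: 0 + 0 + 4 + 0 = 4.
By inclusion–exclusion the count is 560 − 706 + 180 − 4 = 30.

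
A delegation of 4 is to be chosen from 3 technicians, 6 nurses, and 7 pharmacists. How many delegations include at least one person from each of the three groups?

Unrestricted: C(16,4) = 1820 ways to pick any 4 of the 16.
Selections missing a whole group: no technicians → C(13,4) = 715; no nurses → C(10,4) = 210; no pharmacists → C(9,4) = 126.
Add back selections omitting two groups (i.e. drawn from a single group): C(3,4) + C(6,4) + C(7,4) = 50.
By inclusion–exclusion: 1820 − 1051 + 50 = 819.

819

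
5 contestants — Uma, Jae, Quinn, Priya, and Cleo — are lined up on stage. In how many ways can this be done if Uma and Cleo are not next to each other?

72

There are 5! = 120 arrangements in all. If Uma and Cleo are adjacent, merging them into one block gives 2·(4)! = 48 arrangements.
So 120 − 48 = 72 arrangements keep them apart.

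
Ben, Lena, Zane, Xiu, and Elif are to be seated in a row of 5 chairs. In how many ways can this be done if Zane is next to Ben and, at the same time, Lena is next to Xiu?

Treat {Zane,Ben} as one block (2 orders) and {Lena,Xiu} as another (2 orders).
That leaves 3 units to arrange: 2 × 2 × 3! = 4 × 6 = 24.

24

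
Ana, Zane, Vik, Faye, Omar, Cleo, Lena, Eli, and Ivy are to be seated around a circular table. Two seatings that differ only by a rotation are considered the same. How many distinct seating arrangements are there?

Fix one person's seat to break rotational symmetry; the remaining 8 people can be arranged in (8)! = 40320 ways.

40320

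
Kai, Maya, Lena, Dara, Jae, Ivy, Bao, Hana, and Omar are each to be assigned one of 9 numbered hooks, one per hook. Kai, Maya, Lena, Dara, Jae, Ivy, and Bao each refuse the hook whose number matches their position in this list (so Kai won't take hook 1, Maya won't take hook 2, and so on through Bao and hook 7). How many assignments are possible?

Let Aᵢ (for 1 ≤ i ≤ 7) be the placements that put person i in their forbidden hook. Any j of these fix j positions, leaving (9−j)! ways to fill the rest, and there are C(7,j) ways to pick which j.
By inclusion–exclusion, the number of valid placements is Σ_{j=0}^{7} (−1)^j C(7,j)·(9−j)!.
Computing: 362880 − 282240 + 105840 − 25200 + 4200 − 504 + 42 − 2 = 165016.

165016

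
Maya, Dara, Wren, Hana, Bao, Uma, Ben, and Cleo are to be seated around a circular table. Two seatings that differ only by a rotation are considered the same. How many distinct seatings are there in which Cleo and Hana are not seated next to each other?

Without the restriction there are (7)! = 5040 seatings.
Seatings with Cleo beside Hana: treat them as a block with 2 internal orders, giving 2 × (6)! = 1440.
Subtracting, 5040 − 1440 = 3600.

3600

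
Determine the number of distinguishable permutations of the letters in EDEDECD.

EDEDECD has 7 letters with D appearing 3 times and E appearing 3 times.
So there are 7! / (3!·3!) = 140 distinguishable arrangements.

140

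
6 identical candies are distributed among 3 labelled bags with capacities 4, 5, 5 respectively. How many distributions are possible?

By stars and bars, unrestricted non-negative solutions to x_1+…+x_3 = 6 number C(6+2,2) = 28.
Subtract solutions that violate a single cap (substitute x_i' = x_i − (cap_i+1)): x_1 ≥ 5 gives C(3,2) = 3; x_2 ≥ 6 gives C(2,2) = 1; x_3 ≥ 6 gives C(2,2) = 1. Together 5.
No two caps can be exceeded simultaneously, so the pair terms are all 0.
By inclusion–exclusion the count is 28 − 5 + 0 = 23.

23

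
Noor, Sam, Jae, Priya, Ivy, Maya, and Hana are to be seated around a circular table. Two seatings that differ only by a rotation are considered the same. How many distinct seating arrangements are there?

Seat Noor anywhere (absorbing the rotational symmetry), then permute the other 6: (6)! = 720.

720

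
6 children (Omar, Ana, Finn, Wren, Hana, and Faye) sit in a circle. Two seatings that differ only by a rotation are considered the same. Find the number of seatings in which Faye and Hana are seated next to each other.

48

Treat {Faye, Hana} as one unit (2 internal orders) and seat the resulting 5 units around the table: (4)! circular arrangements.
So 2 × (4)! = 2 × 24 = 48.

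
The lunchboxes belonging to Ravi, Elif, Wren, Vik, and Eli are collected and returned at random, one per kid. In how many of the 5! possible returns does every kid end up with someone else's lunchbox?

This is the derangement count D_5: permutations of 5 items with no fixed point.
By inclusion–exclusion this is Σ_{j=0}^{5} (−1)^j C(5,j)·(5−j)!.
Computing: 120 − 120 + 60 − 20 + 5 − 1 = 44.

44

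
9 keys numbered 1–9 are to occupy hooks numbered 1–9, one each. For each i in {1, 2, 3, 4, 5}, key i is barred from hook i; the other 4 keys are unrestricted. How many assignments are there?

205056

Let Aᵢ (for 1 ≤ i ≤ 5) be the placements that put key i in its forbidden hook. Any j of these fix j positions, leaving (9−j)! ways to fill the rest, and there are C(5,j) ways to pick which j.
By inclusion–exclusion, the number of valid placements is Σ_{j=0}^{5} (−1)^j C(5,j)·(9−j)!.
Computing: 362880 − 201600 + 50400 − 7200 + 600 − 24 = 205056.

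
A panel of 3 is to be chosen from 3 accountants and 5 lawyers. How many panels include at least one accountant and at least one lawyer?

45

Unrestricted: C(8,3) = 56 ways to pick any 3 of the 8.
Selections missing a whole group: no accountants → C(5,3) = 10; no lawyers → C(3,3) = 1.
Both groups omitted at once is impossible, so 56 − 11 = 45.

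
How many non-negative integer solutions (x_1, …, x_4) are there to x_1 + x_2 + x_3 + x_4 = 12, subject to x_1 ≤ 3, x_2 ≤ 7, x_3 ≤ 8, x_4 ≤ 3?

Ignoring the caps, the number of non-negative solutions to x_1+…+x_4 = 12 is C(15,3) = 455.
Subtract solutions that violate a single cap (substitute x_i' = x_i − (cap_i+1)): x_1 ≥ 4 gives C(11,3) = 165; x_2 ≥ 8 gives C(7,3) = 35; x_3 ≥ 9 gives C(6,3) = 20; x_4 ≥ 4 gives C(11,3) = 165. Together 385.
Add back pairs where two caps are both exceeded: 1 + 0 + 35 + 0 + 1 + 0 = 37.
By inclusion–exclusion the count is 455 − 385 + 37 = 107.

107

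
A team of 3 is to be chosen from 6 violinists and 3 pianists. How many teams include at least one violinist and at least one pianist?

63

Unrestricted: C(9,3) = 84 ways to pick any 3 of the 9.
Selections missing a whole group: no violinists → C(3,3) = 1; no pianists → C(6,3) = 20.
Both groups omitted at once is impossible, so 84 − 21 = 63.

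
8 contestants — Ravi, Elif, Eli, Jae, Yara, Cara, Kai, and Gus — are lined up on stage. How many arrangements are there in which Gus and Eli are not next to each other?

There are 8! = 40320 arrangements in all. If Gus and Eli are adjacent, merging them into one block gives 2·(7)! = 10080 arrangements.
Complementary counting: 40320 − 10080 = 30240.

30240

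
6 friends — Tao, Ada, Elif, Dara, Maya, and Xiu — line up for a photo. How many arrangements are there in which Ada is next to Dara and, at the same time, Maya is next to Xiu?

Treat {Ada,Dara} as one block (2 orders) and {Maya,Xiu} as another (2 orders).
That leaves 4 units to arrange: 2 × 2 × 4! = 4 × 24 = 96.

96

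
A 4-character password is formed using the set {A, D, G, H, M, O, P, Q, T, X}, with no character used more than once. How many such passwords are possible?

This is a permutation of 4 out of 10: P(10,4) = 10!/6!.
10 × 9 × 8 × 7 = 5040.

5040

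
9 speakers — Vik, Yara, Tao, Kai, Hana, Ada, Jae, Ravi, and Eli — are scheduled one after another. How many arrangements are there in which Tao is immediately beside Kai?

Place the 7 others and the Tao-Kai pair as 8 objects in a line; the pair has 2 internal arrangements.
That gives 2 × 8! = 2 × 40320 = 80640.

80640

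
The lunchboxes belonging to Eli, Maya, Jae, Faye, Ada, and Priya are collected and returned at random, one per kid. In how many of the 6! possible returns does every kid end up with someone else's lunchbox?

265

Let Aᵢ be the assignments in which kid i gets their own lunchbox. We want the size of the complement of A₁∪…∪A_6.
By inclusion–exclusion this is Σ_{j=0}^{6} (−1)^j C(6,j)·(6−j)!.
Computing: 720 − 720 + 360 − 120 + 30 − 6 + 1 = 265.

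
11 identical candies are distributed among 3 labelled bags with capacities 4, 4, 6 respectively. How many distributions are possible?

10

Ignoring the caps, the number of non-negative solutions to x_1+…+x_3 = 11 is C(13,2) = 78.
Subtract solutions that violate a single cap (substitute x_i' = x_i − (cap_i+1)): x_1 ≥ 5 gives C(8,2) = 28; x_2 ≥ 5 gives C(8,2) = 28; x_3 ≥ 7 gives C(6,2) = 15. Together 71.
Add back pairs where two caps are both exceeded: 3 + 0 + 0 = 3.
By inclusion–exclusion the count is 78 − 71 + 3 = 10.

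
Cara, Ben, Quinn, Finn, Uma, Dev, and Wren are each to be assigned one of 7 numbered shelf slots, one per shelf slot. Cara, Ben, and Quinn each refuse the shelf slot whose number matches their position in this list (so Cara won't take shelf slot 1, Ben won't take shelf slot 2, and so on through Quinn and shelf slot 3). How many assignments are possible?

Let Aᵢ (for i ∈ {1, 2, 3}) be the placements that put person i in their forbidden shelf slot. Any j of these fix j positions, leaving (7−j)! ways to fill the rest, and there are C(3,j) ways to pick which j.
By inclusion–exclusion, the number of valid placements is Σ_{j=0}^{3} (−1)^j C(3,j)·(7−j)!.
Computing: 5040 − 2160 + 360 − 24 = 3216.

3216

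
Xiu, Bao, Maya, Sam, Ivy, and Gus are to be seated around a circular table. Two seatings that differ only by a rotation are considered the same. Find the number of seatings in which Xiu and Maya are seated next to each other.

48

Glue Xiu and Maya into a block (2 internal orders). Seating 5 units around a circle gives (4)! arrangements.
So 2 × (4)! = 2 × 24 = 48.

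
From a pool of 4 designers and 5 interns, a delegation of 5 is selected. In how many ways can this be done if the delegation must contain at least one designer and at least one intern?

125

Unrestricted: C(9,5) = 126 ways to pick any 5 of the 9.
Selections missing a whole group: no designers → C(5,5) = 1; no interns → C(4,5) = 0.
Both groups omitted at once is impossible, so 126 − 1 = 125.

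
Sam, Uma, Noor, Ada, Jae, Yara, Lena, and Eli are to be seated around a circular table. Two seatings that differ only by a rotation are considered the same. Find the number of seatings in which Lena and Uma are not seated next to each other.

Without the restriction there are (7)! = 5040 seatings.
Those with Lena next to Uma: fuse the pair into one unit and seat 7 units around a circle — 2·(6)! = 1440.
Subtracting, 5040 − 1440 = 3600.

3600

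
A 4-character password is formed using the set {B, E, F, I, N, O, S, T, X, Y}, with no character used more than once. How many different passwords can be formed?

Choose and order 4 of the 10 symbols: the first character has 10 options, the next 9, then 8, 7.
10 × 9 × 8 × 7 = 5040.

5040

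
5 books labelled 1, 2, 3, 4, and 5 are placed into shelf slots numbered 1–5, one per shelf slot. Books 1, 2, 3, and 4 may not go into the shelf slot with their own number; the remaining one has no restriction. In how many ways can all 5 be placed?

53

Let Aᵢ (for 1 ≤ i ≤ 4) be the placements that put book i in its forbidden shelf slot. Any j of these fix j positions, leaving (5−j)! ways to fill the rest, and there are C(4,j) ways to pick which j.
By inclusion–exclusion, the number of valid placements is Σ_{j=0}^{4} (−1)^j C(4,j)·(5−j)!.
Computing: 120 − 96 + 36 − 8 + 1 = 53.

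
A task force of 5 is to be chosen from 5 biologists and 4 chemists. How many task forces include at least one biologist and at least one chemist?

Unrestricted: C(9,5) = 126 ways to pick any 5 of the 9.
Subtract selections that omit an entire group: no biologists → C(4,5) = 0; no chemists → C(5,5) = 1.
Both groups omitted at once is impossible, so 126 − 1 = 125.

125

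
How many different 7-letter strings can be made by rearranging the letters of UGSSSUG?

210

UGSSSUG has 7 letters with G appearing twice, S appearing 3 times, and U appearing twice.
Dividing 7! = 5040 by 3!·2!·2! = 24 for the repeated letters gives 210.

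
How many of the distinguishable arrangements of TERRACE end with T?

With the last slot taken by T, it remains to arrange the other 6 letters (ERRACE).
Those 6 letters have E appearing twice and R appearing twice, giving (6)!/(2!·2!) = 180.

180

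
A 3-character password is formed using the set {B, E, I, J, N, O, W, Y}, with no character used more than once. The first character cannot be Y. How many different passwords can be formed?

294

The first character has 8−1 = 7 choices (anything except Y).
The remaining 2 characters are filled from the other 7 symbols without repetition: 7 × 6 = 42.
Total: 7 × 42 = 294.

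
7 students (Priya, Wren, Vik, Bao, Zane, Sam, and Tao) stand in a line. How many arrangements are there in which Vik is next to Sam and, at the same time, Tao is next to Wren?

Treat {Vik,Sam} as one block (2 orders) and {Tao,Wren} as another (2 orders).
That leaves 5 units to arrange: 2 × 2 × 5! = 4 × 120 = 480.

480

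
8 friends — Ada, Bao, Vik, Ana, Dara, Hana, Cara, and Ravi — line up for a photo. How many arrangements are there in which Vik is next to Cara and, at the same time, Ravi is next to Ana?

2880

Treat {Vik,Cara} as one block (2 orders) and {Ravi,Ana} as another (2 orders).
That leaves 6 units to arrange: 2 × 2 × 6! = 4 × 720 = 2880.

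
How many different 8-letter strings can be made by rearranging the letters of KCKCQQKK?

420

KCKCQQKK has 8 letters with C appearing twice, K appearing 4 times, and Q appearing twice.
The number of distinct arrangements is 8!/(4!·2!·2!) = 40320/96 = 420.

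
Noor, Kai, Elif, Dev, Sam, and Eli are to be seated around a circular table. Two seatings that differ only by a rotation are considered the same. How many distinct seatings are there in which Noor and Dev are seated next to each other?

48

Treat {Noor, Dev} as one unit (2 internal orders) and seat the resulting 5 units around the table: (4)! circular arrangements.
So 2 × (4)! = 2 × 24 = 48.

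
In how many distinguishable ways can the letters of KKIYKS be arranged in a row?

120

The 6 letters of KKIYKS have repeats: K appearing 3 times.
So there are 6! / (3!) = 120 distinguishable arrangements.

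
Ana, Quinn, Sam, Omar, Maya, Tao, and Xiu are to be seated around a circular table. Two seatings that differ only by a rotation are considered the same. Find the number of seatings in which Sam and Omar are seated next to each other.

Treat {Sam, Omar} as one unit (2 internal orders) and seat the resulting 6 units around the table: (5)! circular arrangements.
So 2 × (5)! = 2 × 120 = 240.

240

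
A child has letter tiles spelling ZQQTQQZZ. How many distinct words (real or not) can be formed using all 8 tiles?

280

Letter multiplicities in ZQQTQQZZ: Q×4, T×1, Z×3.
Dividing 8! = 40320 by 4!·3! = 144 for the repeated letters gives 280.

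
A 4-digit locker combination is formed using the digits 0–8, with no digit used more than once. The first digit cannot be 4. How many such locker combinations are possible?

2688

The first digit has 9−1 = 8 choices (anything except 4).
The remaining 3 digits are filled from the other 8 symbols without repetition: 8 × 7 × 6 = 336.
Total: 8 × 336 = 2688.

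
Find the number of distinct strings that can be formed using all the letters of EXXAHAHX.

1680

EXXAHAHX has 8 letters with A appearing twice, H appearing twice, and X appearing 3 times.
The number of distinct arrangements is 8!/(3!·2!·2!) = 40320/24 = 1680.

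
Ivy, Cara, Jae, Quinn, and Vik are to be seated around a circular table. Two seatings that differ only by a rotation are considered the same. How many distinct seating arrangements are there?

Around a circle, 5 distinct people have 5!/5 = (4)! = 24 rotationally distinct seatings.

24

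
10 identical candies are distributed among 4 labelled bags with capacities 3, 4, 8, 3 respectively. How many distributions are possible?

Without the upper bounds there are C(13,3) = 286 ways to split 10 among 4 bags.
Subtract solutions that violate a single cap (substitute x_i' = x_i − (cap_i+1)): x_1 ≥ 4 gives C(9,3) = 84; x_2 ≥ 5 gives C(8,3) = 56; x_3 ≥ 9 gives C(4,3) = 4; x_4 ≥ 4 gives C(9,3) = 84. Together 228.
Add back pairs where two caps are both exceeded: 4 + 0 + 10 + 0 + 4 + 0 = 18.
By inclusion–exclusion the count is 286 − 228 + 18 = 76.

76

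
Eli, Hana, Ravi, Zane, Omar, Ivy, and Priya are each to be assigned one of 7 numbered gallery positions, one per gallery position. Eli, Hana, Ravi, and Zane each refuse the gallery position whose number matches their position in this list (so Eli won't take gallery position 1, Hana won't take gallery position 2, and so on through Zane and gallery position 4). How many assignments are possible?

2790

Let Aᵢ (for 1 ≤ i ≤ 4) be the placements that put person i in their forbidden gallery position. Any j of these fix j positions, leaving (7−j)! ways to fill the rest, and there are C(4,j) ways to pick which j.
By inclusion–exclusion, the number of valid placements is Σ_{j=0}^{4} (−1)^j C(4,j)·(7−j)!.
Computing: 5040 − 2880 + 720 − 96 + 6 = 2790.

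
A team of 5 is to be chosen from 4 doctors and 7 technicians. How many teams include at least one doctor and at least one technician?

441

Unrestricted: C(11,5) = 462 ways to pick any 5 of the 11.
Selections missing a whole group: no doctors → C(7,5) = 21; no technicians → C(4,5) = 0.
Both groups omitted at once is impossible, so 462 − 21 = 441.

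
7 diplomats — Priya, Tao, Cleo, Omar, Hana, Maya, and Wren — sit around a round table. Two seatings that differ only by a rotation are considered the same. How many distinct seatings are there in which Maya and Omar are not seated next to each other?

480

Without the restriction there are (6)! = 720 seatings.
Seatings with Maya beside Omar: treat them as a block with 2 internal orders, giving 2 × (5)! = 240.
Subtracting, 720 − 240 = 480.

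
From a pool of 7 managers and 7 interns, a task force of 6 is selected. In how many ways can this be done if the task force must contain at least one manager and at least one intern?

Unrestricted: C(14,6) = 3003 ways to pick any 6 of the 14.
Selections missing a whole group: no managers → C(7,6) = 7; no interns → C(7,6) = 7.
Both groups omitted at once is impossible, so 3003 − 14 = 2989.

2989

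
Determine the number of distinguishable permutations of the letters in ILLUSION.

10080

Letter multiplicities in ILLUSION: I×2, L×2, N×1, O×1, S×1, U×1.
So there are 8! / (2!·2!) = 10080 distinguishable arrangements.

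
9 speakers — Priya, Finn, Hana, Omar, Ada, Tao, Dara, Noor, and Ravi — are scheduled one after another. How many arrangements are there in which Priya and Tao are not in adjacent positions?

Of the 9! = 362880 arrangements, those with Priya and Tao adjacent number 2 × 8! = 80640 (treat the pair as a block with 2 internal orders).
So 362880 − 80640 = 282240 arrangements keep them apart.

282240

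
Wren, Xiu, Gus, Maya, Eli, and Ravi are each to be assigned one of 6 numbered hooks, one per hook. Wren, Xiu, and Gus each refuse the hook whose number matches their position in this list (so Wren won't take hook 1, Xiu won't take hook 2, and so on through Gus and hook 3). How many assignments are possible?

426

Let Aᵢ (for i ∈ {1, 2, 3}) be the placements that put person i in their forbidden hook. Any j of these fix j positions, leaving (6−j)! ways to fill the rest, and there are C(3,j) ways to pick which j.
By inclusion–exclusion, the number of valid placements is Σ_{j=0}^{3} (−1)^j C(3,j)·(6−j)!.
Computing: 720 − 360 + 72 − 6 = 426.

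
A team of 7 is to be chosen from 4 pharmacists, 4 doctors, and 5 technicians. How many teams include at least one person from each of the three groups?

Unrestricted: C(13,7) = 1716 ways to pick any 7 of the 13.
Selections missing a whole group: no pharmacists → C(9,7) = 36; no doctors → C(9,7) = 36; no technicians → C(8,7) = 8.
Add back selections omitting two groups (i.e. drawn from a single group): C(4,7) + C(4,7) + C(5,7) = 0.
By inclusion–exclusion: 1716 − 80 + 0 = 1636.

1636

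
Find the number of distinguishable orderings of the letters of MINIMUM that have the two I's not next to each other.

300

There are 7!/(3!·2!) = 420 arrangements of MINIMUM in total.
Arrangements with the I's together: treat II as one letter, giving (6)!/(3!) = 120.
Subtracting, 420 − 120 = 300 arrangements keep the I's apart.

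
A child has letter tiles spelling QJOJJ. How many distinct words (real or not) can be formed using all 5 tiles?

The 5 letters of QJOJJ have repeats: J appearing 3 times.
Dividing 5! = 120 by 3! = 6 for the repeated letters gives 20.

20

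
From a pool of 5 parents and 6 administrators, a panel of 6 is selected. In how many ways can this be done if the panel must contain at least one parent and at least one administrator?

Unrestricted: C(11,6) = 462 ways to pick any 6 of the 11.
Selections missing a whole group: no parents → C(6,6) = 1; no administrators → C(5,6) = 0.
Both groups omitted at once is impossible, so 462 − 1 = 461.

461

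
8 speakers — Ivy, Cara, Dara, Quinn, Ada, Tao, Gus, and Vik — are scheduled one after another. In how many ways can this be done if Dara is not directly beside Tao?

There are 8! = 40320 arrangements in all. If Dara and Tao are adjacent, merging them into one block gives 2·(7)! = 10080 arrangements.
Complementary counting: 40320 − 10080 = 30240.

30240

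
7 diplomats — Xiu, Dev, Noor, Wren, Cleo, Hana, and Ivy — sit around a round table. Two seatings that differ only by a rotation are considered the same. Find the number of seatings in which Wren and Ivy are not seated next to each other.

480

All circular seatings of 7 people number (6)! = 720.
Seatings with Wren beside Ivy: treat them as a block with 2 internal orders, giving 2 × (5)! = 240.
Subtracting, 720 − 240 = 480.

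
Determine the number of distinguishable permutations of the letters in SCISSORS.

1680

SCISSORS has 8 letters with S appearing 4 times.
So there are 8! / (4!) = 1680 distinguishable arrangements.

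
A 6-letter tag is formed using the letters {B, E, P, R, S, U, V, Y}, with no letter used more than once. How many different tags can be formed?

With no repetition, fill the 6 letters in order: 8 choices, then 7, down to 3.
That product is 8 × 7 × 6 × 5 × 4 × 3 = 20160.

20160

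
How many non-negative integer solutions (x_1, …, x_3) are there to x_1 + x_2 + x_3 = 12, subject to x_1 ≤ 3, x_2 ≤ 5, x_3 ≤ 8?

Ignoring the caps, the number of non-negative solutions to x_1+…+x_3 = 12 is C(14,2) = 91.
Subtract solutions that violate a single cap (substitute x_i' = x_i − (cap_i+1)): x_1 ≥ 4 gives C(10,2) = 45; x_2 ≥ 6 gives C(8,2) = 28; x_3 ≥ 9 gives C(5,2) = 10. Together 83.
Add back pairs where two caps are both exceeded: 6 + 0 + 0 = 6.
By inclusion–exclusion the count is 91 − 83 + 6 = 14.

14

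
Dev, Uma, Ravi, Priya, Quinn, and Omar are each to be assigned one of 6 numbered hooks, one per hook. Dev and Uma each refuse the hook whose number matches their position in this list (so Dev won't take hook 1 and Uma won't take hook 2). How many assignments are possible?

Let Aᵢ (for i ∈ {1, 2}) be the placements that put person i in their forbidden hook. Any j of these fix j positions, leaving (6−j)! ways to fill the rest, and there are C(2,j) ways to pick which j.
By inclusion–exclusion, the number of valid placements is Σ_{j=0}^{2} (−1)^j C(2,j)·(6−j)!.
Computing: 720 − 240 + 24 = 504.

504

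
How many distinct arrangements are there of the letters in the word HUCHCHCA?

1120

Letter multiplicities in HUCHCHCA: A×1, C×3, H×3, U×1.
Dividing 8! = 40320 by 3!·3! = 36 for the repeated letters gives 1120.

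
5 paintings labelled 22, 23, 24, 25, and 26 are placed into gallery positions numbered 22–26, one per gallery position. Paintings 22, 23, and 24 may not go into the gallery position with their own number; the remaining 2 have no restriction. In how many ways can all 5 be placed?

64

Let Aᵢ (for i ∈ {22, 23, 24}) be the placements that put painting i in its forbidden gallery position. Any j of these fix j positions, leaving (5−j)! ways to fill the rest, and there are C(3,j) ways to pick which j.
By inclusion–exclusion, the number of valid placements is Σ_{j=0}^{3} (−1)^j C(3,j)·(5−j)!.
Computing: 120 − 72 + 18 − 2 = 64.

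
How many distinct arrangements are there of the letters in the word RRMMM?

10

RRMMM has 5 letters with M appearing 3 times and R appearing twice.
Dividing 5! = 120 by 3!·2! = 12 for the repeated letters gives 10.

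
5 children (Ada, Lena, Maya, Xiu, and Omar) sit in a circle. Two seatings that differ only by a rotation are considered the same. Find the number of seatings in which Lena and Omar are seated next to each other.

Treat {Lena, Omar} as one unit (2 internal orders) and seat the resulting 4 units around the table: (3)! circular arrangements.
So 2 × (3)! = 2 × 6 = 12.

12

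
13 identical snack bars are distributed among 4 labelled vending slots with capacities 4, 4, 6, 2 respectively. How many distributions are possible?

19

By stars and bars, unrestricted non-negative solutions to x_1+…+x_4 = 13 number C(13+3,3) = 560.
Subtract solutions that violate a single cap (substitute x_i' = x_i − (cap_i+1)): x_1 ≥ 5 gives C(11,3) = 165; x_2 ≥ 5 gives C(11,3) = 165; x_3 ≥ 7 gives C(9,3) = 84; x_4 ≥ 3 gives C(13,3) = 286. Together 700.
Add back pairs where two caps are both exceeded: 20 + 4 + 56 + 4 + 56 + 20 = 160.
Subtract triples: 0 + 1 + 0 + 0 = 1.
By inclusion–exclusion the count is 560 − 700 + 160 − 1 = 19.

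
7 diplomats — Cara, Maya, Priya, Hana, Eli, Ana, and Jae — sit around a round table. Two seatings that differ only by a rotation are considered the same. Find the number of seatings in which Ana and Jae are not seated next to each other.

All circular seatings of 7 people number (6)! = 720.
Those with Ana next to Jae: fuse the pair into one unit and seat 6 units around a circle — 2·(5)! = 240.
Subtracting, 720 − 240 = 480.

480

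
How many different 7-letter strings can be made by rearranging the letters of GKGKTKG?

The 7 letters of GKGKTKG have repeats: G appearing 3 times and K appearing 3 times.
The number of distinct arrangements is 7!/(3!·3!) = 5040/36 = 140.

140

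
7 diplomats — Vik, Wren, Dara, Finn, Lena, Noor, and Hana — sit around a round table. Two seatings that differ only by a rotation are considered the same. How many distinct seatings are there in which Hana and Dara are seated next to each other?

240

Glue Hana and Dara into a block (2 internal orders). Seating 6 units around a circle gives (5)! arrangements.
So 2 × (5)! = 2 × 120 = 240.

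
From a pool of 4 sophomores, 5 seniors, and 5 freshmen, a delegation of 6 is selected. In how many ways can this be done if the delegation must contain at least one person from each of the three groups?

2625

Unrestricted: C(14,6) = 3003 ways to pick any 6 of the 14.
Subtract selections that omit an entire group: no sophomores → C(10,6) = 210; no seniors → C(9,6) = 84; no freshmen → C(9,6) = 84.
Add back selections omitting two groups (i.e. drawn from a single group): C(4,6) + C(5,6) + C(5,6) = 0.
By inclusion–exclusion: 3003 − 378 + 0 = 2625.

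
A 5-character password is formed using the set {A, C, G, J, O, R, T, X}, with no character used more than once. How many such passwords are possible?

6720

With no repetition, fill the 5 characters in order: 8 choices, then 7, down to 4.
That product is 8 × 7 × 6 × 5 × 4 = 6720.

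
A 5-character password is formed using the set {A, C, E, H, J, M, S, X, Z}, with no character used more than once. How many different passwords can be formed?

With no repetition, fill the 5 characters in order: 9 choices, then 8, down to 5.
9 × 8 × 7 × 6 × 5 = 15120.

15120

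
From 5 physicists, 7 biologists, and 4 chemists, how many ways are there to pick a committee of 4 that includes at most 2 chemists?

1771

Split by how many chemists are chosen (0 through 2).
Sum: C(4,0)·C(12,4) + C(4,1)·C(12,3) + C(4,2)·C(12,2) = 495 + 880 + 396 = 1771.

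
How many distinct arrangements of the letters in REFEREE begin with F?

15

Fix F in the first position and arrange the remaining 6 letters.
Those 6 letters have E appearing 4 times and R appearing twice, giving (6)!/(4!·2!) = 15.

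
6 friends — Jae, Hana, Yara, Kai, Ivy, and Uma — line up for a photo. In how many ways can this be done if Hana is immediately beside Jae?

Place the 4 others and the Hana-Jae pair as 5 objects in a line; the pair has 2 internal arrangements.
So the count is 2·(5)! = 240.

240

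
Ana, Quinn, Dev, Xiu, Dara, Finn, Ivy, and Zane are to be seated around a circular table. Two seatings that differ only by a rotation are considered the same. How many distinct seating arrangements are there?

5040

Seat Ana anywhere (absorbing the rotational symmetry), then permute the other 7: (7)! = 5040.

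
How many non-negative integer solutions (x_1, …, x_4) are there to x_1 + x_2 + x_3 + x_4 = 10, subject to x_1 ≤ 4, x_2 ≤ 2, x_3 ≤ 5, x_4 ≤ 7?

79

Ignoring the caps, the number of non-negative solutions to x_1+…+x_4 = 10 is C(13,3) = 286.
Subtract solutions that violate a single cap (substitute x_i' = x_i − (cap_i+1)): x_1 ≥ 5 gives C(8,3) = 56; x_2 ≥ 3 gives C(10,3) = 120; x_3 ≥ 6 gives C(7,3) = 35; x_4 ≥ 8 gives C(5,3) = 10. Together 221.
Add back pairs where two caps are both exceeded: 10 + 0 + 0 + 4 + 0 + 0 = 14.
By inclusion–exclusion the count is 286 − 221 + 14 = 79.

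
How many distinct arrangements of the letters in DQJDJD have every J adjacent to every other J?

Treat the 2 copies of J as a single block. The multiset to arrange is then {JJ, D, D, D, Q}, 5 items in all.
That gives (5)!/(3!) = 20 arrangements.

20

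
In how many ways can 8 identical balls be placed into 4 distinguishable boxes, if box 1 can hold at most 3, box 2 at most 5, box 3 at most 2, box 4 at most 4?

49

Without the upper bounds there are C(11,3) = 165 ways to split 8 among 4 boxes.
Subtract solutions that violate a single cap (substitute x_i' = x_i − (cap_i+1)): x_1 ≥ 4 gives C(7,3) = 35; x_2 ≥ 6 gives C(5,3) = 10; x_3 ≥ 3 gives C(8,3) = 56; x_4 ≥ 5 gives C(6,3) = 20. Together 121.
Add back pairs where two caps are both exceeded: 0 + 4 + 0 + 0 + 0 + 1 = 5.
By inclusion–exclusion the count is 165 − 121 + 5 = 49.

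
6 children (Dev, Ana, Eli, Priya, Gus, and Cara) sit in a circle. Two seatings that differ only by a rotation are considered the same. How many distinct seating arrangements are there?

Seat Dev anywhere (absorbing the rotational symmetry), then permute the other 5: (5)! = 120.

120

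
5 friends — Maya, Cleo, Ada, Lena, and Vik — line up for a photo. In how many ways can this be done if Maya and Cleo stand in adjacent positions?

Place the 3 others and the Maya-Cleo pair as 4 objects in a line; the pair has 2 internal arrangements.
So the count is 2·(4)! = 48.

48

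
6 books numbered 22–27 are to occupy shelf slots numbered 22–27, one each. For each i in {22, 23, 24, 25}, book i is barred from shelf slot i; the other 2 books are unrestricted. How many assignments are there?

362

Let Aᵢ (for 22 ≤ i ≤ 25) be the placements that put book i in its forbidden shelf slot. Any j of these fix j positions, leaving (6−j)! ways to fill the rest, and there are C(4,j) ways to pick which j.
By inclusion–exclusion, the number of valid placements is Σ_{j=0}^{4} (−1)^j C(4,j)·(6−j)!.
Computing: 720 − 480 + 144 − 24 + 2 = 362.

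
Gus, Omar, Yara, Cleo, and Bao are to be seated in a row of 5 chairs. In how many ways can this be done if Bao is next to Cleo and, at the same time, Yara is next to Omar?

Treat {Bao,Cleo} as one block (2 orders) and {Yara,Omar} as another (2 orders).
That leaves 3 units to arrange: 2 × 2 × 3! = 4 × 6 = 24.

24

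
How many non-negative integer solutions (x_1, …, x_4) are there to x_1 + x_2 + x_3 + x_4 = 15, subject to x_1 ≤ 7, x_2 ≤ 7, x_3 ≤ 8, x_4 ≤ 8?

Without the upper bounds there are C(18,3) = 816 ways to split 15 among 4 variables.
Subtract solutions that violate a single cap (substitute x_i' = x_i − (cap_i+1)): x_1 ≥ 8 gives C(10,3) = 120; x_2 ≥ 8 gives C(10,3) = 120; x_3 ≥ 9 gives C(9,3) = 84; x_4 ≥ 9 gives C(9,3) = 84. Together 408.
No two caps can be exceeded simultaneously, so the pair terms are all 0.
By inclusion–exclusion the count is 816 − 408 + 0 = 408.

408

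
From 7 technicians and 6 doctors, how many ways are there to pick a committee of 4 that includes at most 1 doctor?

245

Split by how many doctors are chosen (0 through 1).
Sum: C(6,0)·C(7,4) + C(6,1)·C(7,3) = 35 + 210 = 245.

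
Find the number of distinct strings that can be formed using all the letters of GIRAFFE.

GIRAFFE has 7 letters with F appearing twice.
Dividing 7! = 5040 by 2! = 2 for the repeated letters gives 2520.

2520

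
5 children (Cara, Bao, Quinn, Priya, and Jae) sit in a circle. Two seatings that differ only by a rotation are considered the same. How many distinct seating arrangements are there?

Seat Cara anywhere (absorbing the rotational symmetry), then permute the other 4: (4)! = 24.

24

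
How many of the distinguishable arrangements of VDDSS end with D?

With the last slot taken by D, it remains to arrange the other 4 letters (VDSS).
Those 4 letters have S appearing twice, giving (4)!/(2!) = 12.

12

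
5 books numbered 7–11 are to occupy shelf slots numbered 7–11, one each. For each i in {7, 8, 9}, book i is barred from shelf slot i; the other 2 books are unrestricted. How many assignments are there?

64

Let Aᵢ (for i ∈ {7, 8, 9}) be the placements that put book i in its forbidden shelf slot. Any j of these fix j positions, leaving (5−j)! ways to fill the rest, and there are C(3,j) ways to pick which j.
By inclusion–exclusion, the number of valid placements is Σ_{j=0}^{3} (−1)^j C(3,j)·(5−j)!.
Computing: 120 − 72 + 18 − 2 = 64.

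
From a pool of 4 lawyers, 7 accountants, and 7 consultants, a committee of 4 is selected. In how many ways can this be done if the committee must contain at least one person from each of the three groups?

With no constraint there are C(18,4) = 3060 possible selections.
Subtract selections that omit an entire group: no lawyers → C(14,4) = 1001; no accountants → C(11,4) = 330; no consultants → C(11,4) = 330.
Add back selections omitting two groups (i.e. drawn from a single group): C(4,4) + C(7,4) + C(7,4) = 71.
By inclusion–exclusion: 3060 − 1661 + 71 = 1470.

1470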